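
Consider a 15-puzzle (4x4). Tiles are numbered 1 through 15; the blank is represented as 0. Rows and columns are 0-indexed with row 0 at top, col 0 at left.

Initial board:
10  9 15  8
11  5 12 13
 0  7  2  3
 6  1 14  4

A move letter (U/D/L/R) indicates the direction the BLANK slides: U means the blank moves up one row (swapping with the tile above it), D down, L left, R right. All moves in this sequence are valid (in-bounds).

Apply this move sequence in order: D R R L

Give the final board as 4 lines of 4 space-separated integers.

After move 1 (D):
10  9 15  8
11  5 12 13
 6  7  2  3
 0  1 14  4

After move 2 (R):
10  9 15  8
11  5 12 13
 6  7  2  3
 1  0 14  4

After move 3 (R):
10  9 15  8
11  5 12 13
 6  7  2  3
 1 14  0  4

After move 4 (L):
10  9 15  8
11  5 12 13
 6  7  2  3
 1  0 14  4

Answer: 10  9 15  8
11  5 12 13
 6  7  2  3
 1  0 14  4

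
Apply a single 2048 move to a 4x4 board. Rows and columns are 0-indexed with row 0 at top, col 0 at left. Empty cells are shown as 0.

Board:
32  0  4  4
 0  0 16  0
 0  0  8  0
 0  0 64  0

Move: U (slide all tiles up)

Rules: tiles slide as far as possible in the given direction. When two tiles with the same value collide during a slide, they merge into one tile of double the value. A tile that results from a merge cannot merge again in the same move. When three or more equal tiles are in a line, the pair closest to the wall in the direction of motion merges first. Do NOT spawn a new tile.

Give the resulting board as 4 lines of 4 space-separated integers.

Answer: 32  0  4  4
 0  0 16  0
 0  0  8  0
 0  0 64  0

Derivation:
Slide up:
col 0: [32, 0, 0, 0] -> [32, 0, 0, 0]
col 1: [0, 0, 0, 0] -> [0, 0, 0, 0]
col 2: [4, 16, 8, 64] -> [4, 16, 8, 64]
col 3: [4, 0, 0, 0] -> [4, 0, 0, 0]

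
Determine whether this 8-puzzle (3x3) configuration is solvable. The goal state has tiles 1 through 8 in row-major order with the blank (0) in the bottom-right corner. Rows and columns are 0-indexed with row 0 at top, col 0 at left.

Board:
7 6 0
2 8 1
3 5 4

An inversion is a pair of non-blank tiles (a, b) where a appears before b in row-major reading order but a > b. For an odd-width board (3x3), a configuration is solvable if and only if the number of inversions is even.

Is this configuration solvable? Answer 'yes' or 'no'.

Answer: no

Derivation:
Inversions (pairs i<j in row-major order where tile[i] > tile[j] > 0): 17
17 is odd, so the puzzle is not solvable.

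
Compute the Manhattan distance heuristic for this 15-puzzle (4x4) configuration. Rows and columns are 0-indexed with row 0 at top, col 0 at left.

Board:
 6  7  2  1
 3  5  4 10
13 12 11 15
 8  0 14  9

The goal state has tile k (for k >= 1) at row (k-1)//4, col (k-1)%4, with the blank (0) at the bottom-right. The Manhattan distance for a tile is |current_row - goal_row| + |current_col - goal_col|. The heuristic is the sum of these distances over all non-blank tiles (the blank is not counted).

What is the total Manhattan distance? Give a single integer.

Tile 6: (0,0)->(1,1) = 2
Tile 7: (0,1)->(1,2) = 2
Tile 2: (0,2)->(0,1) = 1
Tile 1: (0,3)->(0,0) = 3
Tile 3: (1,0)->(0,2) = 3
Tile 5: (1,1)->(1,0) = 1
Tile 4: (1,2)->(0,3) = 2
Tile 10: (1,3)->(2,1) = 3
Tile 13: (2,0)->(3,0) = 1
Tile 12: (2,1)->(2,3) = 2
Tile 11: (2,2)->(2,2) = 0
Tile 15: (2,3)->(3,2) = 2
Tile 8: (3,0)->(1,3) = 5
Tile 14: (3,2)->(3,1) = 1
Tile 9: (3,3)->(2,0) = 4
Sum: 2 + 2 + 1 + 3 + 3 + 1 + 2 + 3 + 1 + 2 + 0 + 2 + 5 + 1 + 4 = 32

Answer: 32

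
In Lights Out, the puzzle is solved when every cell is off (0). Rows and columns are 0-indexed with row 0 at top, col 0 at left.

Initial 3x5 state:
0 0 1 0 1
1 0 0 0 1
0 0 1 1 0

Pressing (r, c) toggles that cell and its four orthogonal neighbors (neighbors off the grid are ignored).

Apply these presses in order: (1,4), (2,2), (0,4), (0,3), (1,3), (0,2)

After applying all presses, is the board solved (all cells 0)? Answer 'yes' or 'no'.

Answer: no

Derivation:
After press 1 at (1,4):
0 0 1 0 0
1 0 0 1 0
0 0 1 1 1

After press 2 at (2,2):
0 0 1 0 0
1 0 1 1 0
0 1 0 0 1

After press 3 at (0,4):
0 0 1 1 1
1 0 1 1 1
0 1 0 0 1

After press 4 at (0,3):
0 0 0 0 0
1 0 1 0 1
0 1 0 0 1

After press 5 at (1,3):
0 0 0 1 0
1 0 0 1 0
0 1 0 1 1

After press 6 at (0,2):
0 1 1 0 0
1 0 1 1 0
0 1 0 1 1

Lights still on: 8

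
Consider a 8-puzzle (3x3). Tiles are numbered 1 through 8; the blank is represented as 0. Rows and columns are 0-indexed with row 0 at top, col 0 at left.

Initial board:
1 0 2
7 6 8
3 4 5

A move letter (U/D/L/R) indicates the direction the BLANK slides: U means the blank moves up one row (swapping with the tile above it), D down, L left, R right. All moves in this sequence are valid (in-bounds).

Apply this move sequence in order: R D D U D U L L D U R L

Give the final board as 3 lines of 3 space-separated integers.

Answer: 1 2 8
0 7 6
3 4 5

Derivation:
After move 1 (R):
1 2 0
7 6 8
3 4 5

After move 2 (D):
1 2 8
7 6 0
3 4 5

After move 3 (D):
1 2 8
7 6 5
3 4 0

After move 4 (U):
1 2 8
7 6 0
3 4 5

After move 5 (D):
1 2 8
7 6 5
3 4 0

After move 6 (U):
1 2 8
7 6 0
3 4 5

After move 7 (L):
1 2 8
7 0 6
3 4 5

After move 8 (L):
1 2 8
0 7 6
3 4 5

After move 9 (D):
1 2 8
3 7 6
0 4 5

After move 10 (U):
1 2 8
0 7 6
3 4 5

After move 11 (R):
1 2 8
7 0 6
3 4 5

After move 12 (L):
1 2 8
0 7 6
3 4 5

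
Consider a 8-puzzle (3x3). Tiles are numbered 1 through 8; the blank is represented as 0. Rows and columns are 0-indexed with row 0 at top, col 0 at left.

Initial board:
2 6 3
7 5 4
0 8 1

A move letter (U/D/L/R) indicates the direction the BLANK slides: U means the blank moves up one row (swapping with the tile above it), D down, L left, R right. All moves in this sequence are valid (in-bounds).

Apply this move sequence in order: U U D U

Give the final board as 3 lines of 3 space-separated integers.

After move 1 (U):
2 6 3
0 5 4
7 8 1

After move 2 (U):
0 6 3
2 5 4
7 8 1

After move 3 (D):
2 6 3
0 5 4
7 8 1

After move 4 (U):
0 6 3
2 5 4
7 8 1

Answer: 0 6 3
2 5 4
7 8 1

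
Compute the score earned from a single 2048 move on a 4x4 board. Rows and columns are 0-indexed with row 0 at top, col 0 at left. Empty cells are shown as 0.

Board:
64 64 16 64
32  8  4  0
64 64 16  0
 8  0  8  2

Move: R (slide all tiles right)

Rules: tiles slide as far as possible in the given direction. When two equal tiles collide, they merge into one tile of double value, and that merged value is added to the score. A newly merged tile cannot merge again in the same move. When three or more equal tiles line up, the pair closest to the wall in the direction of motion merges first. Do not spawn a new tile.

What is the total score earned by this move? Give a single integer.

Slide right:
row 0: [64, 64, 16, 64] -> [0, 128, 16, 64]  score +128 (running 128)
row 1: [32, 8, 4, 0] -> [0, 32, 8, 4]  score +0 (running 128)
row 2: [64, 64, 16, 0] -> [0, 0, 128, 16]  score +128 (running 256)
row 3: [8, 0, 8, 2] -> [0, 0, 16, 2]  score +16 (running 272)
Board after move:
  0 128  16  64
  0  32   8   4
  0   0 128  16
  0   0  16   2

Answer: 272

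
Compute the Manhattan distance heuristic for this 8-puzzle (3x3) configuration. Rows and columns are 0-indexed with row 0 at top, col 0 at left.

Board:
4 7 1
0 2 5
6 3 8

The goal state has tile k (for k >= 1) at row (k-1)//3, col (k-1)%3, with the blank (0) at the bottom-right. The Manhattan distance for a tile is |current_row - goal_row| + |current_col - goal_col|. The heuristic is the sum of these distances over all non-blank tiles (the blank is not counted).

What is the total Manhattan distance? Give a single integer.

Tile 4: (0,0)->(1,0) = 1
Tile 7: (0,1)->(2,0) = 3
Tile 1: (0,2)->(0,0) = 2
Tile 2: (1,1)->(0,1) = 1
Tile 5: (1,2)->(1,1) = 1
Tile 6: (2,0)->(1,2) = 3
Tile 3: (2,1)->(0,2) = 3
Tile 8: (2,2)->(2,1) = 1
Sum: 1 + 3 + 2 + 1 + 1 + 3 + 3 + 1 = 15

Answer: 15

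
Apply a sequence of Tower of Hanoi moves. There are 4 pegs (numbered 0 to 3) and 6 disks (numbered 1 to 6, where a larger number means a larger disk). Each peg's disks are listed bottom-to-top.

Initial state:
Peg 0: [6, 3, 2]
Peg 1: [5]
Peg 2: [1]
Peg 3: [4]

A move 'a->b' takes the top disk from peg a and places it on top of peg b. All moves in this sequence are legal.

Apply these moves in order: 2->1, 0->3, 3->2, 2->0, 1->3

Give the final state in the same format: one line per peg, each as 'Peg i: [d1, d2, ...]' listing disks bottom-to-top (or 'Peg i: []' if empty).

Answer: Peg 0: [6, 3, 2]
Peg 1: [5]
Peg 2: []
Peg 3: [4, 1]

Derivation:
After move 1 (2->1):
Peg 0: [6, 3, 2]
Peg 1: [5, 1]
Peg 2: []
Peg 3: [4]

After move 2 (0->3):
Peg 0: [6, 3]
Peg 1: [5, 1]
Peg 2: []
Peg 3: [4, 2]

After move 3 (3->2):
Peg 0: [6, 3]
Peg 1: [5, 1]
Peg 2: [2]
Peg 3: [4]

After move 4 (2->0):
Peg 0: [6, 3, 2]
Peg 1: [5, 1]
Peg 2: []
Peg 3: [4]

After move 5 (1->3):
Peg 0: [6, 3, 2]
Peg 1: [5]
Peg 2: []
Peg 3: [4, 1]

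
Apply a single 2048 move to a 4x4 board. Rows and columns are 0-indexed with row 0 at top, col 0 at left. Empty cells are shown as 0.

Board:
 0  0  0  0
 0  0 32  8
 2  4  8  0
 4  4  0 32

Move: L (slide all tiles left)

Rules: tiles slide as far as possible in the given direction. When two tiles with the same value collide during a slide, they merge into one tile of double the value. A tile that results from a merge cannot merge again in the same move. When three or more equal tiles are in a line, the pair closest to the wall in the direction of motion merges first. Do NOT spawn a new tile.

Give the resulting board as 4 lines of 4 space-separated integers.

Answer:  0  0  0  0
32  8  0  0
 2  4  8  0
 8 32  0  0

Derivation:
Slide left:
row 0: [0, 0, 0, 0] -> [0, 0, 0, 0]
row 1: [0, 0, 32, 8] -> [32, 8, 0, 0]
row 2: [2, 4, 8, 0] -> [2, 4, 8, 0]
row 3: [4, 4, 0, 32] -> [8, 32, 0, 0]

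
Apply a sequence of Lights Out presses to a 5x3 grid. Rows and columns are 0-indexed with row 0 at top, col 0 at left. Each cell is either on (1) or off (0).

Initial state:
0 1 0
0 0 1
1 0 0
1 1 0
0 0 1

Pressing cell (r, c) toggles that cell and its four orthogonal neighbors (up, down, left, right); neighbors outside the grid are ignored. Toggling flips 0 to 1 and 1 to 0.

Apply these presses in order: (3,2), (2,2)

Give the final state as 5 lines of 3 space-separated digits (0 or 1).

After press 1 at (3,2):
0 1 0
0 0 1
1 0 1
1 0 1
0 0 0

After press 2 at (2,2):
0 1 0
0 0 0
1 1 0
1 0 0
0 0 0

Answer: 0 1 0
0 0 0
1 1 0
1 0 0
0 0 0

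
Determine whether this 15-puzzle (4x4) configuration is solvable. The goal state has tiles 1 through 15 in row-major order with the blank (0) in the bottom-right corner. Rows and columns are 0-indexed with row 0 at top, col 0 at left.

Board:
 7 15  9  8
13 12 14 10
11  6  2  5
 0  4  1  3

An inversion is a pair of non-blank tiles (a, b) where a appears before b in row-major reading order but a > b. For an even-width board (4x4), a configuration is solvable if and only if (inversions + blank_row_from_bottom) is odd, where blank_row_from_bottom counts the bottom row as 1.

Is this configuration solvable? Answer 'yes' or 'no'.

Answer: yes

Derivation:
Inversions: 80
Blank is in row 3 (0-indexed from top), which is row 1 counting from the bottom (bottom = 1).
80 + 1 = 81, which is odd, so the puzzle is solvable.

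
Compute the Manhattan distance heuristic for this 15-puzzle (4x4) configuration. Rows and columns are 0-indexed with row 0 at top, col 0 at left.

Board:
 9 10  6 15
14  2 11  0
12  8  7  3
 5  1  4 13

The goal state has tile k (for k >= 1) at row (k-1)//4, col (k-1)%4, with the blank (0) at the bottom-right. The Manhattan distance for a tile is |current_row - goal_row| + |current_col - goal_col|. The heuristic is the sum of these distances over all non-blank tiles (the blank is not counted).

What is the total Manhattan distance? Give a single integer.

Answer: 38

Derivation:
Tile 9: (0,0)->(2,0) = 2
Tile 10: (0,1)->(2,1) = 2
Tile 6: (0,2)->(1,1) = 2
Tile 15: (0,3)->(3,2) = 4
Tile 14: (1,0)->(3,1) = 3
Tile 2: (1,1)->(0,1) = 1
Tile 11: (1,2)->(2,2) = 1
Tile 12: (2,0)->(2,3) = 3
Tile 8: (2,1)->(1,3) = 3
Tile 7: (2,2)->(1,2) = 1
Tile 3: (2,3)->(0,2) = 3
Tile 5: (3,0)->(1,0) = 2
Tile 1: (3,1)->(0,0) = 4
Tile 4: (3,2)->(0,3) = 4
Tile 13: (3,3)->(3,0) = 3
Sum: 2 + 2 + 2 + 4 + 3 + 1 + 1 + 3 + 3 + 1 + 3 + 2 + 4 + 4 + 3 = 38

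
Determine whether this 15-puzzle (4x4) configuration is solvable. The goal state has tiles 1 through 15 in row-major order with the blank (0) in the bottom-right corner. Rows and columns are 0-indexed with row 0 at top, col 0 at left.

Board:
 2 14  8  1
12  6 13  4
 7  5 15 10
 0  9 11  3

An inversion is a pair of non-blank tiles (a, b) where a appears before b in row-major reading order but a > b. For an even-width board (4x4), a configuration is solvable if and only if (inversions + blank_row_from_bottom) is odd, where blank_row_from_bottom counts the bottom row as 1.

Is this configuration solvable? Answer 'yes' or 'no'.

Inversions: 49
Blank is in row 3 (0-indexed from top), which is row 1 counting from the bottom (bottom = 1).
49 + 1 = 50, which is even, so the puzzle is not solvable.

Answer: no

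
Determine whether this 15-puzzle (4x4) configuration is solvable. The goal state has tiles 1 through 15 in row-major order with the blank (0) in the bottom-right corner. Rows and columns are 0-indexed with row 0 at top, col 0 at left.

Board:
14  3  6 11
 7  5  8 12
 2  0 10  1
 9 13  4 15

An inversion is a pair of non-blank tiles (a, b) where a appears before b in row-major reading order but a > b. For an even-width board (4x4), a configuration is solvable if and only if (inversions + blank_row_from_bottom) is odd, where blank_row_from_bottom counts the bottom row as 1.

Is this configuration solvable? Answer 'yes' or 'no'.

Inversions: 48
Blank is in row 2 (0-indexed from top), which is row 2 counting from the bottom (bottom = 1).
48 + 2 = 50, which is even, so the puzzle is not solvable.

Answer: no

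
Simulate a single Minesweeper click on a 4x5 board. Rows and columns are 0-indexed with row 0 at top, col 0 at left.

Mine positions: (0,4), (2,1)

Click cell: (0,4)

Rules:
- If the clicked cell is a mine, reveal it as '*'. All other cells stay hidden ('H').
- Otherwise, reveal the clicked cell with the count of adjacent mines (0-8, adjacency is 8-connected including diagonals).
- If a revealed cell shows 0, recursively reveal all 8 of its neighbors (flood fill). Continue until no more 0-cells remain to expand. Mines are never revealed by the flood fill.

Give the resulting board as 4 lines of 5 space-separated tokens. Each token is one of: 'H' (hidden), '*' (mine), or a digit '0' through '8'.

H H H H *
H H H H H
H H H H H
H H H H H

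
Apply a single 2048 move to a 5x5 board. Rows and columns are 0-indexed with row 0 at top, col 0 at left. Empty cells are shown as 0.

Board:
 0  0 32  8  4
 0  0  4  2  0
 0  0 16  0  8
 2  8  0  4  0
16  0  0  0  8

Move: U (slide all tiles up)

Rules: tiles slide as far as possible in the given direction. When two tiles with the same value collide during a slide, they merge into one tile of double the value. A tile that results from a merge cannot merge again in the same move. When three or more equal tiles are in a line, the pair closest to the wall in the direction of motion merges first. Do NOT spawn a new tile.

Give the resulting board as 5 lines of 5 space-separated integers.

Slide up:
col 0: [0, 0, 0, 2, 16] -> [2, 16, 0, 0, 0]
col 1: [0, 0, 0, 8, 0] -> [8, 0, 0, 0, 0]
col 2: [32, 4, 16, 0, 0] -> [32, 4, 16, 0, 0]
col 3: [8, 2, 0, 4, 0] -> [8, 2, 4, 0, 0]
col 4: [4, 0, 8, 0, 8] -> [4, 16, 0, 0, 0]

Answer:  2  8 32  8  4
16  0  4  2 16
 0  0 16  4  0
 0  0  0  0  0
 0  0  0  0  0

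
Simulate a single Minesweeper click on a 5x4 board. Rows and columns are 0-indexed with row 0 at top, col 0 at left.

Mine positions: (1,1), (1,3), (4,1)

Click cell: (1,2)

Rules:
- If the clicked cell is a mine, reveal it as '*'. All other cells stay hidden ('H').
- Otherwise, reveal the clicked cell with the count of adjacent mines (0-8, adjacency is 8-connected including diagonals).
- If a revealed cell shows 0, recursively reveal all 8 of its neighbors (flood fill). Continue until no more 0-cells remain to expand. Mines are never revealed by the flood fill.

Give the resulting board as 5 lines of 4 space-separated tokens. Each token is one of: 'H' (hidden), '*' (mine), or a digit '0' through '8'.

H H H H
H H 2 H
H H H H
H H H H
H H H H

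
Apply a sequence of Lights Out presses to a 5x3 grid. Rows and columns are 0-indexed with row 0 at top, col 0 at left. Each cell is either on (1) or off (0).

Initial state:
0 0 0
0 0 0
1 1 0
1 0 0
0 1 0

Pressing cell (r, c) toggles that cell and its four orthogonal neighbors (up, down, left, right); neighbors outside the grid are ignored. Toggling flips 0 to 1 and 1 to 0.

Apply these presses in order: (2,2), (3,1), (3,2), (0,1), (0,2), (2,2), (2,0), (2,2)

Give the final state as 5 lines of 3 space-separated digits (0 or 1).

After press 1 at (2,2):
0 0 0
0 0 1
1 0 1
1 0 1
0 1 0

After press 2 at (3,1):
0 0 0
0 0 1
1 1 1
0 1 0
0 0 0

After press 3 at (3,2):
0 0 0
0 0 1
1 1 0
0 0 1
0 0 1

After press 4 at (0,1):
1 1 1
0 1 1
1 1 0
0 0 1
0 0 1

After press 5 at (0,2):
1 0 0
0 1 0
1 1 0
0 0 1
0 0 1

After press 6 at (2,2):
1 0 0
0 1 1
1 0 1
0 0 0
0 0 1

After press 7 at (2,0):
1 0 0
1 1 1
0 1 1
1 0 0
0 0 1

After press 8 at (2,2):
1 0 0
1 1 0
0 0 0
1 0 1
0 0 1

Answer: 1 0 0
1 1 0
0 0 0
1 0 1
0 0 1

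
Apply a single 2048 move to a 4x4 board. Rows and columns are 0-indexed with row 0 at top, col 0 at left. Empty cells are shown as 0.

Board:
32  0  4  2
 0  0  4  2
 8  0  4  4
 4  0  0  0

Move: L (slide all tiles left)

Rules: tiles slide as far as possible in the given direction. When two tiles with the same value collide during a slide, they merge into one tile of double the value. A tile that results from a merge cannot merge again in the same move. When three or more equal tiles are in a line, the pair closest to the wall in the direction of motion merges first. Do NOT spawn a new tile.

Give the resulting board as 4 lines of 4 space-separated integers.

Slide left:
row 0: [32, 0, 4, 2] -> [32, 4, 2, 0]
row 1: [0, 0, 4, 2] -> [4, 2, 0, 0]
row 2: [8, 0, 4, 4] -> [8, 8, 0, 0]
row 3: [4, 0, 0, 0] -> [4, 0, 0, 0]

Answer: 32  4  2  0
 4  2  0  0
 8  8  0  0
 4  0  0  0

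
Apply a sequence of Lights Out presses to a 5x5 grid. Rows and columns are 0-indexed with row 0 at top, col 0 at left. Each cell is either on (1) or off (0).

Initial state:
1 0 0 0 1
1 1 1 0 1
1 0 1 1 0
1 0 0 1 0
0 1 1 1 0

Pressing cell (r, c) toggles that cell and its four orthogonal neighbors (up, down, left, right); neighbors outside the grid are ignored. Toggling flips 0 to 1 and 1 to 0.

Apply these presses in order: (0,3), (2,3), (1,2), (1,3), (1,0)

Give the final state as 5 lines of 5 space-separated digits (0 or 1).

After press 1 at (0,3):
1 0 1 1 0
1 1 1 1 1
1 0 1 1 0
1 0 0 1 0
0 1 1 1 0

After press 2 at (2,3):
1 0 1 1 0
1 1 1 0 1
1 0 0 0 1
1 0 0 0 0
0 1 1 1 0

After press 3 at (1,2):
1 0 0 1 0
1 0 0 1 1
1 0 1 0 1
1 0 0 0 0
0 1 1 1 0

After press 4 at (1,3):
1 0 0 0 0
1 0 1 0 0
1 0 1 1 1
1 0 0 0 0
0 1 1 1 0

After press 5 at (1,0):
0 0 0 0 0
0 1 1 0 0
0 0 1 1 1
1 0 0 0 0
0 1 1 1 0

Answer: 0 0 0 0 0
0 1 1 0 0
0 0 1 1 1
1 0 0 0 0
0 1 1 1 0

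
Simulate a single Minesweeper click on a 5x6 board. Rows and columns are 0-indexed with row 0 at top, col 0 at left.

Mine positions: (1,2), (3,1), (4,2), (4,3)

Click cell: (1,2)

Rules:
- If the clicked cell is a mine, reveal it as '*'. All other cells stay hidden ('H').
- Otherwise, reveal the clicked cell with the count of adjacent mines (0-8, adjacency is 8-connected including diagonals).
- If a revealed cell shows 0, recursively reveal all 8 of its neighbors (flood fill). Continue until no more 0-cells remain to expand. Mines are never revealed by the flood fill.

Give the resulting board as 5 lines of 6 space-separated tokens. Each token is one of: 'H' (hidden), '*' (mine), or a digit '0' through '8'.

H H H H H H
H H * H H H
H H H H H H
H H H H H H
H H H H H H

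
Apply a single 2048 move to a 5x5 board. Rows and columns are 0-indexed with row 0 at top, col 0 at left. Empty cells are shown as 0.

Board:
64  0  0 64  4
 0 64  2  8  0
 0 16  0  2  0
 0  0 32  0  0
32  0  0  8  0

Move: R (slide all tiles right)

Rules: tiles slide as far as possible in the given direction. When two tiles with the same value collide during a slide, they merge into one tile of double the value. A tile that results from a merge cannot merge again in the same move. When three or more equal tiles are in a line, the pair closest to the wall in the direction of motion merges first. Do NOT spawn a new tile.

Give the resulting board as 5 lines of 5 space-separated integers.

Answer:   0   0   0 128   4
  0   0  64   2   8
  0   0   0  16   2
  0   0   0   0  32
  0   0   0  32   8

Derivation:
Slide right:
row 0: [64, 0, 0, 64, 4] -> [0, 0, 0, 128, 4]
row 1: [0, 64, 2, 8, 0] -> [0, 0, 64, 2, 8]
row 2: [0, 16, 0, 2, 0] -> [0, 0, 0, 16, 2]
row 3: [0, 0, 32, 0, 0] -> [0, 0, 0, 0, 32]
row 4: [32, 0, 0, 8, 0] -> [0, 0, 0, 32, 8]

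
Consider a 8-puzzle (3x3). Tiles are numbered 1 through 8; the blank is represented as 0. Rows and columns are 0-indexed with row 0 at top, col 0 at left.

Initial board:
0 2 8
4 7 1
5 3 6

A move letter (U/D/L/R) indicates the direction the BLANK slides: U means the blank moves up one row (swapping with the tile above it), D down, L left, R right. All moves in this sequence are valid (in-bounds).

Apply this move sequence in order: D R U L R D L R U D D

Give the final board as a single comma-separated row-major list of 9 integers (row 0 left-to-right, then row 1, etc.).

Answer: 4, 2, 8, 7, 3, 1, 5, 0, 6

Derivation:
After move 1 (D):
4 2 8
0 7 1
5 3 6

After move 2 (R):
4 2 8
7 0 1
5 3 6

After move 3 (U):
4 0 8
7 2 1
5 3 6

After move 4 (L):
0 4 8
7 2 1
5 3 6

After move 5 (R):
4 0 8
7 2 1
5 3 6

After move 6 (D):
4 2 8
7 0 1
5 3 6

After move 7 (L):
4 2 8
0 7 1
5 3 6

After move 8 (R):
4 2 8
7 0 1
5 3 6

After move 9 (U):
4 0 8
7 2 1
5 3 6

After move 10 (D):
4 2 8
7 0 1
5 3 6

After move 11 (D):
4 2 8
7 3 1
5 0 6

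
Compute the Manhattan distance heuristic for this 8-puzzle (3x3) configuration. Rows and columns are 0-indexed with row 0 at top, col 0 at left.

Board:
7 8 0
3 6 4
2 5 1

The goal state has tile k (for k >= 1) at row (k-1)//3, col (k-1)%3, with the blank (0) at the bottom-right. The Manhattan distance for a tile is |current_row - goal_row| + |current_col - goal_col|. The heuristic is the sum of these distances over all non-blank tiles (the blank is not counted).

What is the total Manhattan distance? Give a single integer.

Answer: 18

Derivation:
Tile 7: at (0,0), goal (2,0), distance |0-2|+|0-0| = 2
Tile 8: at (0,1), goal (2,1), distance |0-2|+|1-1| = 2
Tile 3: at (1,0), goal (0,2), distance |1-0|+|0-2| = 3
Tile 6: at (1,1), goal (1,2), distance |1-1|+|1-2| = 1
Tile 4: at (1,2), goal (1,0), distance |1-1|+|2-0| = 2
Tile 2: at (2,0), goal (0,1), distance |2-0|+|0-1| = 3
Tile 5: at (2,1), goal (1,1), distance |2-1|+|1-1| = 1
Tile 1: at (2,2), goal (0,0), distance |2-0|+|2-0| = 4
Sum: 2 + 2 + 3 + 1 + 2 + 3 + 1 + 4 = 18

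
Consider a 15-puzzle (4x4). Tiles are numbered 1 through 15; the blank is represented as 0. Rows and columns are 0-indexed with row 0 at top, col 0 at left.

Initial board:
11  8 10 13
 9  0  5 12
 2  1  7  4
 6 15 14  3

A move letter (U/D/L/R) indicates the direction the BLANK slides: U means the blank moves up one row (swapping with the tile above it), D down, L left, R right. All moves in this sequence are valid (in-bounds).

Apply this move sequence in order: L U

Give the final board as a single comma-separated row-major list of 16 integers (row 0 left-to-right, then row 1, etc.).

After move 1 (L):
11  8 10 13
 0  9  5 12
 2  1  7  4
 6 15 14  3

After move 2 (U):
 0  8 10 13
11  9  5 12
 2  1  7  4
 6 15 14  3

Answer: 0, 8, 10, 13, 11, 9, 5, 12, 2, 1, 7, 4, 6, 15, 14, 3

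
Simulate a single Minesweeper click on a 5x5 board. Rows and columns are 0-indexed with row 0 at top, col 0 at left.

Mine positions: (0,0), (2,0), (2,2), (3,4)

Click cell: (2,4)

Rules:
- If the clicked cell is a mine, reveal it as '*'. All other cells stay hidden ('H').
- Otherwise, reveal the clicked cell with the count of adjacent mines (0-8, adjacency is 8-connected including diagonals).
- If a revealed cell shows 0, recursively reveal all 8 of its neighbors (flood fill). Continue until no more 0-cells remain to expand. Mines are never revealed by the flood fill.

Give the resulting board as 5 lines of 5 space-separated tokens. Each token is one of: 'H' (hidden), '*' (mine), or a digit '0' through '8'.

H H H H H
H H H H H
H H H H 1
H H H H H
H H H H H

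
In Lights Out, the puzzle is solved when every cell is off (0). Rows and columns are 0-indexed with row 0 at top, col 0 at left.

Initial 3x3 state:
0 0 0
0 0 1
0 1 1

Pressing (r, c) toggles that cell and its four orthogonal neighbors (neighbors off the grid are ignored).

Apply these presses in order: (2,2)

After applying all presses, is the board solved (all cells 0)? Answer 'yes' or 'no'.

After press 1 at (2,2):
0 0 0
0 0 0
0 0 0

Lights still on: 0

Answer: yes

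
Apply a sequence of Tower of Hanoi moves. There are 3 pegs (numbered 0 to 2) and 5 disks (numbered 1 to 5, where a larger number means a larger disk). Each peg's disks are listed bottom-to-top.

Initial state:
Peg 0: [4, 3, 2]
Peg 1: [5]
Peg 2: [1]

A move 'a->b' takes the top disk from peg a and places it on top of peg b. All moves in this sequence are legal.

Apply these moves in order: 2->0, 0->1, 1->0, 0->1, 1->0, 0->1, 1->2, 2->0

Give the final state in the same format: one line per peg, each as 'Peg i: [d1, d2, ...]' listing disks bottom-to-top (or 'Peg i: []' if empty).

Answer: Peg 0: [4, 3, 2, 1]
Peg 1: [5]
Peg 2: []

Derivation:
After move 1 (2->0):
Peg 0: [4, 3, 2, 1]
Peg 1: [5]
Peg 2: []

After move 2 (0->1):
Peg 0: [4, 3, 2]
Peg 1: [5, 1]
Peg 2: []

After move 3 (1->0):
Peg 0: [4, 3, 2, 1]
Peg 1: [5]
Peg 2: []

After move 4 (0->1):
Peg 0: [4, 3, 2]
Peg 1: [5, 1]
Peg 2: []

After move 5 (1->0):
Peg 0: [4, 3, 2, 1]
Peg 1: [5]
Peg 2: []

After move 6 (0->1):
Peg 0: [4, 3, 2]
Peg 1: [5, 1]
Peg 2: []

After move 7 (1->2):
Peg 0: [4, 3, 2]
Peg 1: [5]
Peg 2: [1]

After move 8 (2->0):
Peg 0: [4, 3, 2, 1]
Peg 1: [5]
Peg 2: []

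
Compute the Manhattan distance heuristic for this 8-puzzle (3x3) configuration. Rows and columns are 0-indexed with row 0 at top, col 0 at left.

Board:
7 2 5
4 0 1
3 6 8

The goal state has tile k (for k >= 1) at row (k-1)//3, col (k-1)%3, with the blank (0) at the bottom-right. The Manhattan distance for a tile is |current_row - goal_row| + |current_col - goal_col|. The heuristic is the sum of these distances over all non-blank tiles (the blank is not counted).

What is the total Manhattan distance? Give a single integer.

Tile 7: at (0,0), goal (2,0), distance |0-2|+|0-0| = 2
Tile 2: at (0,1), goal (0,1), distance |0-0|+|1-1| = 0
Tile 5: at (0,2), goal (1,1), distance |0-1|+|2-1| = 2
Tile 4: at (1,0), goal (1,0), distance |1-1|+|0-0| = 0
Tile 1: at (1,2), goal (0,0), distance |1-0|+|2-0| = 3
Tile 3: at (2,0), goal (0,2), distance |2-0|+|0-2| = 4
Tile 6: at (2,1), goal (1,2), distance |2-1|+|1-2| = 2
Tile 8: at (2,2), goal (2,1), distance |2-2|+|2-1| = 1
Sum: 2 + 0 + 2 + 0 + 3 + 4 + 2 + 1 = 14

Answer: 14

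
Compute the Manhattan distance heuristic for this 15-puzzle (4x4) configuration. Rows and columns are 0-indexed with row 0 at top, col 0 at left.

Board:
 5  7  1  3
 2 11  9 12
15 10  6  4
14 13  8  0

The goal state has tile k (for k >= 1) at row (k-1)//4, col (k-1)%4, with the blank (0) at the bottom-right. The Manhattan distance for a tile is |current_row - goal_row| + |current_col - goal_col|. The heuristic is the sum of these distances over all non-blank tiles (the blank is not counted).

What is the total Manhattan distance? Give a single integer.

Answer: 26

Derivation:
Tile 5: at (0,0), goal (1,0), distance |0-1|+|0-0| = 1
Tile 7: at (0,1), goal (1,2), distance |0-1|+|1-2| = 2
Tile 1: at (0,2), goal (0,0), distance |0-0|+|2-0| = 2
Tile 3: at (0,3), goal (0,2), distance |0-0|+|3-2| = 1
Tile 2: at (1,0), goal (0,1), distance |1-0|+|0-1| = 2
Tile 11: at (1,1), goal (2,2), distance |1-2|+|1-2| = 2
Tile 9: at (1,2), goal (2,0), distance |1-2|+|2-0| = 3
Tile 12: at (1,3), goal (2,3), distance |1-2|+|3-3| = 1
Tile 15: at (2,0), goal (3,2), distance |2-3|+|0-2| = 3
Tile 10: at (2,1), goal (2,1), distance |2-2|+|1-1| = 0
Tile 6: at (2,2), goal (1,1), distance |2-1|+|2-1| = 2
Tile 4: at (2,3), goal (0,3), distance |2-0|+|3-3| = 2
Tile 14: at (3,0), goal (3,1), distance |3-3|+|0-1| = 1
Tile 13: at (3,1), goal (3,0), distance |3-3|+|1-0| = 1
Tile 8: at (3,2), goal (1,3), distance |3-1|+|2-3| = 3
Sum: 1 + 2 + 2 + 1 + 2 + 2 + 3 + 1 + 3 + 0 + 2 + 2 + 1 + 1 + 3 = 26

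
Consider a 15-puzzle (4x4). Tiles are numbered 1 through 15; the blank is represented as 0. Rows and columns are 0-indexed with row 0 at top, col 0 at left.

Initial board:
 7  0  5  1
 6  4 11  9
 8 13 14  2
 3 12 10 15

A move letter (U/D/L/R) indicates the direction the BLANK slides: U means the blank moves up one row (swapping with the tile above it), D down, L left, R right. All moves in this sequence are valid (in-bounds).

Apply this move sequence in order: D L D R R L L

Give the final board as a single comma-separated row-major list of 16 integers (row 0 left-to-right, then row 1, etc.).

Answer: 7, 4, 5, 1, 8, 6, 11, 9, 0, 13, 14, 2, 3, 12, 10, 15

Derivation:
After move 1 (D):
 7  4  5  1
 6  0 11  9
 8 13 14  2
 3 12 10 15

After move 2 (L):
 7  4  5  1
 0  6 11  9
 8 13 14  2
 3 12 10 15

After move 3 (D):
 7  4  5  1
 8  6 11  9
 0 13 14  2
 3 12 10 15

After move 4 (R):
 7  4  5  1
 8  6 11  9
13  0 14  2
 3 12 10 15

After move 5 (R):
 7  4  5  1
 8  6 11  9
13 14  0  2
 3 12 10 15

After move 6 (L):
 7  4  5  1
 8  6 11  9
13  0 14  2
 3 12 10 15

After move 7 (L):
 7  4  5  1
 8  6 11  9
 0 13 14  2
 3 12 10 15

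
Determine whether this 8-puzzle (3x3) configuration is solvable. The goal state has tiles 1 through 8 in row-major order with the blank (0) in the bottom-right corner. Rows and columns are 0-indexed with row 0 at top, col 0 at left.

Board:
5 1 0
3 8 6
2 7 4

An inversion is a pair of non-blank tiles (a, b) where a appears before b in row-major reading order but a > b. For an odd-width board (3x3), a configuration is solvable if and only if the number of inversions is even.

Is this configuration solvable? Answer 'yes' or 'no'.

Answer: yes

Derivation:
Inversions (pairs i<j in row-major order where tile[i] > tile[j] > 0): 12
12 is even, so the puzzle is solvable.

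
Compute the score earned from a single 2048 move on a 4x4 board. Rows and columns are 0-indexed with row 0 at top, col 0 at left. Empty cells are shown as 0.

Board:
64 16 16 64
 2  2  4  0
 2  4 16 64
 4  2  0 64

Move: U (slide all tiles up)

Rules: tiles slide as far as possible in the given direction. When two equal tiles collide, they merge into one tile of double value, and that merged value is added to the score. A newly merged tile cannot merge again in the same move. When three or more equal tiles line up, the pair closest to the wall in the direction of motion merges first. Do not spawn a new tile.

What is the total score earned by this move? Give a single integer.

Answer: 132

Derivation:
Slide up:
col 0: [64, 2, 2, 4] -> [64, 4, 4, 0]  score +4 (running 4)
col 1: [16, 2, 4, 2] -> [16, 2, 4, 2]  score +0 (running 4)
col 2: [16, 4, 16, 0] -> [16, 4, 16, 0]  score +0 (running 4)
col 3: [64, 0, 64, 64] -> [128, 64, 0, 0]  score +128 (running 132)
Board after move:
 64  16  16 128
  4   2   4  64
  4   4  16   0
  0   2   0   0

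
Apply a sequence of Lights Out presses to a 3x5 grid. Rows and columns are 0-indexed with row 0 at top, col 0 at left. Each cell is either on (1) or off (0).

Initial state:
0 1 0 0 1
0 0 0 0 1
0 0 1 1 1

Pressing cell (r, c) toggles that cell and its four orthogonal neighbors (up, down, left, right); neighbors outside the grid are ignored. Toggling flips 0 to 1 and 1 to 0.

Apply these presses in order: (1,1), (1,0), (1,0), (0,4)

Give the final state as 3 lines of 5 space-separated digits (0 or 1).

Answer: 0 0 0 1 0
1 1 1 0 0
0 1 1 1 1

Derivation:
After press 1 at (1,1):
0 0 0 0 1
1 1 1 0 1
0 1 1 1 1

After press 2 at (1,0):
1 0 0 0 1
0 0 1 0 1
1 1 1 1 1

After press 3 at (1,0):
0 0 0 0 1
1 1 1 0 1
0 1 1 1 1

After press 4 at (0,4):
0 0 0 1 0
1 1 1 0 0
0 1 1 1 1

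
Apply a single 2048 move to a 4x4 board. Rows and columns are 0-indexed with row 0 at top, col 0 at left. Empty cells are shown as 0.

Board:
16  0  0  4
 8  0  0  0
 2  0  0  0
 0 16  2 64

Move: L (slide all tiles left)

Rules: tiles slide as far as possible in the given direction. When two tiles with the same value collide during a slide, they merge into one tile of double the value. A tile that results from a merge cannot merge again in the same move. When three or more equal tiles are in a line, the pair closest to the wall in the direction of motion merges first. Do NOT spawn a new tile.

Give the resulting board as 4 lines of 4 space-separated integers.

Slide left:
row 0: [16, 0, 0, 4] -> [16, 4, 0, 0]
row 1: [8, 0, 0, 0] -> [8, 0, 0, 0]
row 2: [2, 0, 0, 0] -> [2, 0, 0, 0]
row 3: [0, 16, 2, 64] -> [16, 2, 64, 0]

Answer: 16  4  0  0
 8  0  0  0
 2  0  0  0
16  2 64  0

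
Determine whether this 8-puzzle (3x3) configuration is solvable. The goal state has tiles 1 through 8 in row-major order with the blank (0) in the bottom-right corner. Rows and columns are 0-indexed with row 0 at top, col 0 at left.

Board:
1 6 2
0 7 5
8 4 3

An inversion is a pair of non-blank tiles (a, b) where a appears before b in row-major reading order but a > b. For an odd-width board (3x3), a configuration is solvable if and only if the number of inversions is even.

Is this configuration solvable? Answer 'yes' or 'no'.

Answer: yes

Derivation:
Inversions (pairs i<j in row-major order where tile[i] > tile[j] > 0): 12
12 is even, so the puzzle is solvable.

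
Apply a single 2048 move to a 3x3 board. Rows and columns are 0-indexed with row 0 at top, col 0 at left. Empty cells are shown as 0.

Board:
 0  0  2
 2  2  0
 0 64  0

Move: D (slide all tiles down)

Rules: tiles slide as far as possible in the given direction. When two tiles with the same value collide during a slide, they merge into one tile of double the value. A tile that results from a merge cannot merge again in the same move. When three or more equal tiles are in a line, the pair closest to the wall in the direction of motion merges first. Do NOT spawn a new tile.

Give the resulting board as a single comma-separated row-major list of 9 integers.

Slide down:
col 0: [0, 2, 0] -> [0, 0, 2]
col 1: [0, 2, 64] -> [0, 2, 64]
col 2: [2, 0, 0] -> [0, 0, 2]

Answer: 0, 0, 0, 0, 2, 0, 2, 64, 2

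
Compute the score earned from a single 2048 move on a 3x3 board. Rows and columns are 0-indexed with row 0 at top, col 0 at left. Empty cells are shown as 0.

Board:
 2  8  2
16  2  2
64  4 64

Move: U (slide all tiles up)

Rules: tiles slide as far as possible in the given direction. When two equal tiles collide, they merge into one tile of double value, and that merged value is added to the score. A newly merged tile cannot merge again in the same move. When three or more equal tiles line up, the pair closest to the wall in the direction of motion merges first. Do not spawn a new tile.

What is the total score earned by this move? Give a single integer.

Answer: 4

Derivation:
Slide up:
col 0: [2, 16, 64] -> [2, 16, 64]  score +0 (running 0)
col 1: [8, 2, 4] -> [8, 2, 4]  score +0 (running 0)
col 2: [2, 2, 64] -> [4, 64, 0]  score +4 (running 4)
Board after move:
 2  8  4
16  2 64
64  4  0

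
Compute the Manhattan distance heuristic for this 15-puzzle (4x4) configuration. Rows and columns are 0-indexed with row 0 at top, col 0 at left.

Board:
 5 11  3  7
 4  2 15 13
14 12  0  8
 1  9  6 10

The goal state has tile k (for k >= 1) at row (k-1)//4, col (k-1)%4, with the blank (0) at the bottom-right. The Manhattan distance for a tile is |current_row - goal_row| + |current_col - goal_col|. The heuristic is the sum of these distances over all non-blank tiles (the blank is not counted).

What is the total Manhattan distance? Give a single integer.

Answer: 34

Derivation:
Tile 5: at (0,0), goal (1,0), distance |0-1|+|0-0| = 1
Tile 11: at (0,1), goal (2,2), distance |0-2|+|1-2| = 3
Tile 3: at (0,2), goal (0,2), distance |0-0|+|2-2| = 0
Tile 7: at (0,3), goal (1,2), distance |0-1|+|3-2| = 2
Tile 4: at (1,0), goal (0,3), distance |1-0|+|0-3| = 4
Tile 2: at (1,1), goal (0,1), distance |1-0|+|1-1| = 1
Tile 15: at (1,2), goal (3,2), distance |1-3|+|2-2| = 2
Tile 13: at (1,3), goal (3,0), distance |1-3|+|3-0| = 5
Tile 14: at (2,0), goal (3,1), distance |2-3|+|0-1| = 2
Tile 12: at (2,1), goal (2,3), distance |2-2|+|1-3| = 2
Tile 8: at (2,3), goal (1,3), distance |2-1|+|3-3| = 1
Tile 1: at (3,0), goal (0,0), distance |3-0|+|0-0| = 3
Tile 9: at (3,1), goal (2,0), distance |3-2|+|1-0| = 2
Tile 6: at (3,2), goal (1,1), distance |3-1|+|2-1| = 3
Tile 10: at (3,3), goal (2,1), distance |3-2|+|3-1| = 3
Sum: 1 + 3 + 0 + 2 + 4 + 1 + 2 + 5 + 2 + 2 + 1 + 3 + 2 + 3 + 3 = 34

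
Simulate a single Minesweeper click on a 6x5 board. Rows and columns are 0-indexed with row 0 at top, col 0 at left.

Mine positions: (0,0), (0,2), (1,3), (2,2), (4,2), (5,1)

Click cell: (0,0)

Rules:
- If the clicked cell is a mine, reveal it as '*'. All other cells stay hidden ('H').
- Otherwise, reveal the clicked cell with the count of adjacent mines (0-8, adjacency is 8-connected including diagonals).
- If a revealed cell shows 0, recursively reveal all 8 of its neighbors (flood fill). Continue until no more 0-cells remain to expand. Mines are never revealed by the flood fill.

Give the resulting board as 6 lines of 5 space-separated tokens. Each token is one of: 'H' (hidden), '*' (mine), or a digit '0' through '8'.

* H H H H
H H H H H
H H H H H
H H H H H
H H H H H
H H H H H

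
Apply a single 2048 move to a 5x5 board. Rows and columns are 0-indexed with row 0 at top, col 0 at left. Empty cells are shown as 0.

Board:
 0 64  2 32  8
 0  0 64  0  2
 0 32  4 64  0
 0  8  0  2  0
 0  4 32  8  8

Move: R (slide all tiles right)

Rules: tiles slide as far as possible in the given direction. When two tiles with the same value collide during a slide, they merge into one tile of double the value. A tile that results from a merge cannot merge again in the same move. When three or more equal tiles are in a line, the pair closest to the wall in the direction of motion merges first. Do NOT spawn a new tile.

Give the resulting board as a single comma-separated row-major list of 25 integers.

Answer: 0, 64, 2, 32, 8, 0, 0, 0, 64, 2, 0, 0, 32, 4, 64, 0, 0, 0, 8, 2, 0, 0, 4, 32, 16

Derivation:
Slide right:
row 0: [0, 64, 2, 32, 8] -> [0, 64, 2, 32, 8]
row 1: [0, 0, 64, 0, 2] -> [0, 0, 0, 64, 2]
row 2: [0, 32, 4, 64, 0] -> [0, 0, 32, 4, 64]
row 3: [0, 8, 0, 2, 0] -> [0, 0, 0, 8, 2]
row 4: [0, 4, 32, 8, 8] -> [0, 0, 4, 32, 16]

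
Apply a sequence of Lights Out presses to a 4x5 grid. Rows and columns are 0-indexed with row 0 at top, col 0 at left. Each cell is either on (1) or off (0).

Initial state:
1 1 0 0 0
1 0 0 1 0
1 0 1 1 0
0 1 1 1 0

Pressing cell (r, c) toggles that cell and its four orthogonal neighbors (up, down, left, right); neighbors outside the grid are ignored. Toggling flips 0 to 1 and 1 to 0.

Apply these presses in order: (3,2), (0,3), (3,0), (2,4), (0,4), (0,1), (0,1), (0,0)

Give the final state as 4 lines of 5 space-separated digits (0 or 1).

Answer: 0 0 1 0 0
0 0 0 0 0
0 0 0 0 1
1 1 0 0 1

Derivation:
After press 1 at (3,2):
1 1 0 0 0
1 0 0 1 0
1 0 0 1 0
0 0 0 0 0

After press 2 at (0,3):
1 1 1 1 1
1 0 0 0 0
1 0 0 1 0
0 0 0 0 0

After press 3 at (3,0):
1 1 1 1 1
1 0 0 0 0
0 0 0 1 0
1 1 0 0 0

After press 4 at (2,4):
1 1 1 1 1
1 0 0 0 1
0 0 0 0 1
1 1 0 0 1

After press 5 at (0,4):
1 1 1 0 0
1 0 0 0 0
0 0 0 0 1
1 1 0 0 1

After press 6 at (0,1):
0 0 0 0 0
1 1 0 0 0
0 0 0 0 1
1 1 0 0 1

After press 7 at (0,1):
1 1 1 0 0
1 0 0 0 0
0 0 0 0 1
1 1 0 0 1

After press 8 at (0,0):
0 0 1 0 0
0 0 0 0 0
0 0 0 0 1
1 1 0 0 1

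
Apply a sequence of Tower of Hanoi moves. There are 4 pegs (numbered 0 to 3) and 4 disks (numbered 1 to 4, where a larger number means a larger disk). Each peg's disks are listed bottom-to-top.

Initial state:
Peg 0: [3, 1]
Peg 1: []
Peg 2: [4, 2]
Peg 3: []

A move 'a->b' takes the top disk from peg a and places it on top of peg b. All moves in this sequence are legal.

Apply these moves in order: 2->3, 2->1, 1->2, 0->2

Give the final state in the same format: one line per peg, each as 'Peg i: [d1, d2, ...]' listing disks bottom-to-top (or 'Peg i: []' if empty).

Answer: Peg 0: [3]
Peg 1: []
Peg 2: [4, 1]
Peg 3: [2]

Derivation:
After move 1 (2->3):
Peg 0: [3, 1]
Peg 1: []
Peg 2: [4]
Peg 3: [2]

After move 2 (2->1):
Peg 0: [3, 1]
Peg 1: [4]
Peg 2: []
Peg 3: [2]

After move 3 (1->2):
Peg 0: [3, 1]
Peg 1: []
Peg 2: [4]
Peg 3: [2]

After move 4 (0->2):
Peg 0: [3]
Peg 1: []
Peg 2: [4, 1]
Peg 3: [2]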